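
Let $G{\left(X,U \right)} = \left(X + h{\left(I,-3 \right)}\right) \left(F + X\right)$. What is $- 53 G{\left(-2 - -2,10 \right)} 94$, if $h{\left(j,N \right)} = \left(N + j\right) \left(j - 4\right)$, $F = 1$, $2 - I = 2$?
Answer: $-59784$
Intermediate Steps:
$I = 0$ ($I = 2 - 2 = 0$)
$h{\left(j,N \right)} = \left(-4 + j\right) \left(N + j\right)$ ($h{\left(j,N \right)} = \left(N + j\right) \left(-4 + j\right) = \left(-4 + j\right) \left(N + j\right)$)
$G{\left(X,U \right)} = \left(1 + X\right) \left(12 + X\right)$ ($G{\left(X,U \right)} = \left(X - \left(-12 - 0^{2}\right)\right) \left(1 + X\right) = \left(X + \left(0 + 12 + 0 + 0\right)\right) \left(1 + X\right) = \left(X + 12\right) \left(1 + X\right) = \left(12 + X\right) \left(1 + X\right) = \left(1 + X\right) \left(12 + X\right)$)
$- 53 G{\left(-2 - -2,10 \right)} 94 = - 53 \left(12 + \left(-2 - -2\right)^{2} + 13 \left(-2 - -2\right)\right) 94 = - 53 \left(12 + \left(-2 + 2\right)^{2} + 13 \left(-2 + 2\right)\right) 94 = - 53 \left(12 + 0^{2} + 13 \cdot 0\right) 94 = - 53 \left(12 + 0 + 0\right) 94 = \left(-53\right) 12 \cdot 94 = \left(-636\right) 94 = -59784$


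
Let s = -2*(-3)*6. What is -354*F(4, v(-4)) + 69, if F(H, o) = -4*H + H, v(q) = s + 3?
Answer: 4317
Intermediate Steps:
s = 36 (s = 6*6 = 36)
v(q) = 39 (v(q) = 36 + 3 = 39)
F(H, o) = -3*H
-354*F(4, v(-4)) + 69 = -(-1062)*4 + 69 = -354*(-12) + 69 = 4248 + 69 = 4317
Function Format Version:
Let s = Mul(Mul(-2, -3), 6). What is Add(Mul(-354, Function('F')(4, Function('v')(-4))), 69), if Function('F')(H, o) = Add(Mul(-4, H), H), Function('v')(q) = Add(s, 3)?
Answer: 4317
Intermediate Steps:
s = 36 (s = Mul(6, 6) = 36)
Function('v')(q) = 39 (Function('v')(q) = Add(36, 3) = 39)
Function('F')(H, o) = Mul(-3, H)
Add(Mul(-354, Function('F')(4, Function('v')(-4))), 69) = Add(Mul(-354, Mul(-3, 4)), 69) = Add(Mul(-354, -12), 69) = Add(4248, 69) = 4317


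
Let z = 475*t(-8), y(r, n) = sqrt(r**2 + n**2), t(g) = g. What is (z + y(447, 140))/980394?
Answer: -1900/490197 + sqrt(219409)/980394 ≈ -0.0033982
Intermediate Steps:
y(r, n) = sqrt(n**2 + r**2)
z = -3800 (z = 475*(-8) = -3800)
(z + y(447, 140))/980394 = (-3800 + sqrt(140**2 + 447**2))/980394 = (-3800 + sqrt(19600 + 199809))*(1/980394) = (-3800 + sqrt(219409))*(1/980394) = -1900/490197 + sqrt(219409)/980394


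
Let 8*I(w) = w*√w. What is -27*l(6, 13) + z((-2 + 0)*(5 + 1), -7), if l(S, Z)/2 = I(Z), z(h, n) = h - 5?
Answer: -17 - 351*√13/4 ≈ -333.39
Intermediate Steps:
z(h, n) = -5 + h
I(w) = w^(3/2)/8 (I(w) = (w*√w)/8 = w^(3/2)/8)
l(S, Z) = Z^(3/2)/4 (l(S, Z) = 2*(Z^(3/2)/8) = Z^(3/2)/4)
-27*l(6, 13) + z((-2 + 0)*(5 + 1), -7) = -27*13^(3/2)/4 + (-5 + (-2 + 0)*(5 + 1)) = -27*13*√13/4 + (-5 - 2*6) = -351*√13/4 + (-5 - 12) = -351*√13/4 - 17 = -17 - 351*√13/4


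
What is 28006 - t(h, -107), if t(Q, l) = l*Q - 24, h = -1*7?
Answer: 27281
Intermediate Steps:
h = -7
t(Q, l) = -24 + Q*l (t(Q, l) = Q*l - 24 = -24 + Q*l)
28006 - t(h, -107) = 28006 - (-24 - 7*(-107)) = 28006 - (-24 + 749) = 28006 - 1*725 = 28006 - 725 = 27281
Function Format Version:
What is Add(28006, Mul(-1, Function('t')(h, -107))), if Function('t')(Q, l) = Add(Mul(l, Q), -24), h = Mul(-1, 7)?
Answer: 27281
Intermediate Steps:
h = -7
Function('t')(Q, l) = Add(-24, Mul(Q, l)) (Function('t')(Q, l) = Add(Mul(Q, l), -24) = Add(-24, Mul(Q, l)))
Add(28006, Mul(-1, Function('t')(h, -107))) = Add(28006, Mul(-1, Add(-24, Mul(-7, -107)))) = Add(28006, Mul(-1, Add(-24, 749))) = Add(28006, Mul(-1, 725)) = Add(28006, -725) = 27281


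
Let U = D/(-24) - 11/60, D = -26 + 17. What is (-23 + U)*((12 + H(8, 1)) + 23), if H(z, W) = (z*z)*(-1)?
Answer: 79373/120 ≈ 661.44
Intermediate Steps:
H(z, W) = -z² (H(z, W) = z²*(-1) = -z²)
D = -9
U = 23/120 (U = -9/(-24) - 11/60 = -9*(-1/24) - 11*1/60 = 3/8 - 11/60 = 23/120 ≈ 0.19167)
(-23 + U)*((12 + H(8, 1)) + 23) = (-23 + 23/120)*((12 - 1*8²) + 23) = -2737*((12 - 1*64) + 23)/120 = -2737*((12 - 64) + 23)/120 = -2737*(-52 + 23)/120 = -2737/120*(-29) = 79373/120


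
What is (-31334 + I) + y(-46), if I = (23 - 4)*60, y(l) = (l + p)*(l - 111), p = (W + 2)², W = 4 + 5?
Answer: -41969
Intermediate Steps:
W = 9
p = 121 (p = (9 + 2)² = 11² = 121)
y(l) = (-111 + l)*(121 + l) (y(l) = (l + 121)*(l - 111) = (121 + l)*(-111 + l) = (-111 + l)*(121 + l))
I = 1140 (I = 19*60 = 1140)
(-31334 + I) + y(-46) = (-31334 + 1140) + (-13431 + (-46)² + 10*(-46)) = -30194 + (-13431 + 2116 - 460) = -30194 - 11775 = -41969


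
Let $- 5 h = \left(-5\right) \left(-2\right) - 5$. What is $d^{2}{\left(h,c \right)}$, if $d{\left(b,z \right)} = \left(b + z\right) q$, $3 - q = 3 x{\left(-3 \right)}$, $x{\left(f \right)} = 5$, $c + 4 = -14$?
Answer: $51984$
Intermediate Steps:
$c = -18$ ($c = -4 - 14 = -18$)
$q = -12$ ($q = 3 - 3 \cdot 5 = 3 - 15 = -12$)
$h = -1$ ($h = - \frac{\left(-5\right) \left(-2\right) - 5}{5} = - \frac{10 - 5}{5} = \left(- \frac{1}{5}\right) 5 = -1$)
$d{\left(b,z \right)} = - 12 b - 12 z$ ($d{\left(b,z \right)} = \left(b + z\right) \left(-12\right) = - 12 b - 12 z$)
$d^{2}{\left(h,c \right)} = \left(\left(-12\right) \left(-1\right) - -216\right)^{2} = \left(12 + 216\right)^{2} = 228^{2} = 51984$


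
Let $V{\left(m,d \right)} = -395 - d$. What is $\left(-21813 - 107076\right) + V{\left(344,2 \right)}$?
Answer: $-129286$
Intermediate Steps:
$\left(-21813 - 107076\right) + V{\left(344,2 \right)} = \left(-21813 - 107076\right) - 397 = -128889 - 397 = -129286$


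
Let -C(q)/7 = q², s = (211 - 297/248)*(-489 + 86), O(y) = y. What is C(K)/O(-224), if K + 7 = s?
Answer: 457596778681/2048 ≈ 2.2344e+8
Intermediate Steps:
s = -676403/8 (s = (211 - 297*1/248)*(-403) = (211 - 297/248)*(-403) = (52031/248)*(-403) = -676403/8 ≈ -84550.)
K = -676459/8 (K = -7 - 676403/8 = -676459/8 ≈ -84557.)
C(q) = -7*q²
C(K)/O(-224) = -7*(-676459/8)²/(-224) = -7*457596778681/64*(-1/224) = -3203177450767/64*(-1/224) = 457596778681/2048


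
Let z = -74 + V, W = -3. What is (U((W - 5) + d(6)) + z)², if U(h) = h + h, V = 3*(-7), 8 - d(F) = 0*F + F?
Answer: 11449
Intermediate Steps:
d(F) = 8 - F (d(F) = 8 - (0*F + F) = 8 - (0 + F) = 8 - F)
V = -21
U(h) = 2*h
z = -95 (z = -74 - 21 = -95)
(U((W - 5) + d(6)) + z)² = (2*((-3 - 5) + (8 - 1*6)) - 95)² = (2*(-8 + (8 - 6)) - 95)² = (2*(-8 + 2) - 95)² = (2*(-6) - 95)² = (-12 - 95)² = (-107)² = 11449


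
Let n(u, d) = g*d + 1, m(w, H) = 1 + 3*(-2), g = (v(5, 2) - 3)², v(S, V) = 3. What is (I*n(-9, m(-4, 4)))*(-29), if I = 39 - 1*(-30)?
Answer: -2001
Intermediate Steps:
I = 69 (I = 39 + 30 = 69)
g = 0 (g = (3 - 3)² = 0² = 0)
m(w, H) = -5 (m(w, H) = 1 - 6 = -5)
n(u, d) = 1 (n(u, d) = 0*d + 1 = 0 + 1 = 1)
(I*n(-9, m(-4, 4)))*(-29) = (69*1)*(-29) = 69*(-29) = -2001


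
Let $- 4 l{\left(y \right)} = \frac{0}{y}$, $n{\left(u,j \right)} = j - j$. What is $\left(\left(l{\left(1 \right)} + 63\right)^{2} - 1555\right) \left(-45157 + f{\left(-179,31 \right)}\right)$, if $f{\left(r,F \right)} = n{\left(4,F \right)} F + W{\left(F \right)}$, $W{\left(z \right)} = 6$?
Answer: $-108994514$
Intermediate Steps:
$n{\left(u,j \right)} = 0$
$l{\left(y \right)} = 0$ ($l{\left(y \right)} = - \frac{0 \frac{1}{y}}{4} = \left(- \frac{1}{4}\right) 0 = 0$)
$f{\left(r,F \right)} = 6$ ($f{\left(r,F \right)} = 0 F + 6 = 0 + 6 = 6$)
$\left(\left(l{\left(1 \right)} + 63\right)^{2} - 1555\right) \left(-45157 + f{\left(-179,31 \right)}\right) = \left(\left(0 + 63\right)^{2} - 1555\right) \left(-45157 + 6\right) = \left(63^{2} - 1555\right) \left(-45151\right) = \left(3969 - 1555\right) \left(-45151\right) = 2414 \left(-45151\right) = -108994514$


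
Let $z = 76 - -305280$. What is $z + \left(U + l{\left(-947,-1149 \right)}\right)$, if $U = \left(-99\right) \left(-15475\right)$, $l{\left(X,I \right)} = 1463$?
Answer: $1838844$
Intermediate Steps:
$z = 305356$ ($z = 76 + 305280 = 305356$)
$U = 1532025$
$z + \left(U + l{\left(-947,-1149 \right)}\right) = 305356 + \left(1532025 + 1463\right) = 305356 + 1533488 = 1838844$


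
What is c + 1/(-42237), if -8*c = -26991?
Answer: 1140018859/337896 ≈ 3373.9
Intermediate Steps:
c = 26991/8 (c = -⅛*(-26991) = 26991/8 ≈ 3373.9)
c + 1/(-42237) = 26991/8 + 1/(-42237) = 26991/8 - 1/42237 = 1140018859/337896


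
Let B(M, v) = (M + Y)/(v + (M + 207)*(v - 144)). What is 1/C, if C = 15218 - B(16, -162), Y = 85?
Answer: 68400/1040911301 ≈ 6.5712e-5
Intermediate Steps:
B(M, v) = (85 + M)/(v + (-144 + v)*(207 + M)) (B(M, v) = (M + 85)/(v + (M + 207)*(v - 144)) = (85 + M)/(v + (207 + M)*(-144 + v)) = (85 + M)/(v + (-144 + v)*(207 + M)))
C = 1040911301/68400 (C = 15218 - (85 + 16)/(-29808 - 144*16 + 208*(-162) + 16*(-162)) = 15218 - 101/(-29808 - 2304 - 33696 - 2592) = 15218 - 101/(-68400) = 15218 - (-1)*101/68400 = 15218 - 1*(-101/68400) = 15218 + 101/68400 = 1040911301/68400 ≈ 15218.)
1/C = 1/(1040911301/68400) = 68400/1040911301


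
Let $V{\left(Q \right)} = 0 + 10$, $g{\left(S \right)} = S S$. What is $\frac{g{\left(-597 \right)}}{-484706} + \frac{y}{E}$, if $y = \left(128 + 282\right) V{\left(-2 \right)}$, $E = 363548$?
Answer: $- \frac{31896121133}{44053474222} \approx -0.72403$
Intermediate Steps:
$g{\left(S \right)} = S^{2}$
$V{\left(Q \right)} = 10$
$y = 4100$ ($y = \left(128 + 282\right) 10 = 410 \cdot 10 = 4100$)
$\frac{g{\left(-597 \right)}}{-484706} + \frac{y}{E} = \frac{\left(-597\right)^{2}}{-484706} + \frac{4100}{363548} = 356409 \left(- \frac{1}{484706}\right) + 4100 \cdot \frac{1}{363548} = - \frac{356409}{484706} + \frac{1025}{90887} = - \frac{31896121133}{44053474222}$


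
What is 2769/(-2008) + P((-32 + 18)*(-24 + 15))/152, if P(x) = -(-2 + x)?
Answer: -83735/38152 ≈ -2.1948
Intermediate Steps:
P(x) = 2 - x
2769/(-2008) + P((-32 + 18)*(-24 + 15))/152 = 2769/(-2008) + (2 - (-32 + 18)*(-24 + 15))/152 = 2769*(-1/2008) + (2 - (-14)*(-9))*(1/152) = -2769/2008 + (2 - 1*126)*(1/152) = -2769/2008 + (2 - 126)*(1/152) = -2769/2008 - 124*1/152 = -2769/2008 - 31/38 = -83735/38152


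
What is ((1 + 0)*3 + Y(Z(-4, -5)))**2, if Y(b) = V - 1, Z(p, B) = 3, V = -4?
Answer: 4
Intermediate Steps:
Y(b) = -5 (Y(b) = -4 - 1 = -5)
((1 + 0)*3 + Y(Z(-4, -5)))**2 = ((1 + 0)*3 - 5)**2 = (1*3 - 5)**2 = (3 - 5)**2 = (-2)**2 = 4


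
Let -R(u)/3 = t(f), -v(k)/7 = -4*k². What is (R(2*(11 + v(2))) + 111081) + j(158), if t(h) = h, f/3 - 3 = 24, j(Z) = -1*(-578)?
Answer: 111416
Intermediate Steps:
j(Z) = 578
f = 81 (f = 9 + 3*24 = 9 + 72 = 81)
v(k) = 28*k² (v(k) = -(-28)*k² = 28*k²)
R(u) = -243 (R(u) = -3*81 = -243)
(R(2*(11 + v(2))) + 111081) + j(158) = (-243 + 111081) + 578 = 110838 + 578 = 111416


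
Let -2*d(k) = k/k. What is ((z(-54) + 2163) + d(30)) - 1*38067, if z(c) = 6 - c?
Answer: -71689/2 ≈ -35845.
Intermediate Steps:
d(k) = -½ (d(k) = -k/(2*k) = -½*1 = -½)
((z(-54) + 2163) + d(30)) - 1*38067 = (((6 - 1*(-54)) + 2163) - ½) - 1*38067 = (((6 + 54) + 2163) - ½) - 38067 = ((60 + 2163) - ½) - 38067 = (2223 - ½) - 38067 = 4445/2 - 38067 = -71689/2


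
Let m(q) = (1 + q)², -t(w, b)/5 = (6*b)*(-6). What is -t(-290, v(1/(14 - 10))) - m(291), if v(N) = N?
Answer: -85309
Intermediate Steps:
t(w, b) = 180*b (t(w, b) = -5*6*b*(-6) = -(-180)*b = 180*b)
-t(-290, v(1/(14 - 10))) - m(291) = -180/(14 - 10) - (1 + 291)² = -180/4 - 1*292² = -180/4 - 1*85264 = -1*45 - 85264 = -45 - 85264 = -85309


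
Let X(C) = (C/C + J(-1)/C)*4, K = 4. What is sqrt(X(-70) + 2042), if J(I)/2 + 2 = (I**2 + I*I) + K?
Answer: sqrt(2505790)/35 ≈ 45.228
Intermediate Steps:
J(I) = 4 + 4*I**2 (J(I) = -4 + 2*((I**2 + I*I) + 4) = -4 + 2*((I**2 + I**2) + 4) = -4 + 2*(2*I**2 + 4) = -4 + 2*(4 + 2*I**2) = -4 + (8 + 4*I**2) = 4 + 4*I**2)
X(C) = 4 + 32/C (X(C) = (C/C + (4 + 4*(-1)**2)/C)*4 = (1 + (4 + 4*1)/C)*4 = (1 + (4 + 4)/C)*4 = (1 + 8/C)*4 = 4 + 32/C)
sqrt(X(-70) + 2042) = sqrt((4 + 32/(-70)) + 2042) = sqrt((4 + 32*(-1/70)) + 2042) = sqrt((4 - 16/35) + 2042) = sqrt(124/35 + 2042) = sqrt(71594/35) = sqrt(2505790)/35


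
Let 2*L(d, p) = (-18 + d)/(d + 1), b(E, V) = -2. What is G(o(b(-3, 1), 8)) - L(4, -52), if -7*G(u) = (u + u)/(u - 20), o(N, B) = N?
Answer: 529/385 ≈ 1.3740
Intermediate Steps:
L(d, p) = (-18 + d)/(2*(1 + d)) (L(d, p) = ((-18 + d)/(d + 1))/2 = ((-18 + d)/(1 + d))/2 = (-18 + d)/(2*(1 + d)))
G(u) = -2*u/(7*(-20 + u)) (G(u) = -(u + u)/(7*(u - 20)) = -2*u/(7*(-20 + u)))
G(o(b(-3, 1), 8)) - L(4, -52) = -2*(-2)/(-140 + 7*(-2)) - (-18 + 4)/(2*(1 + 4)) = -2*(-2)/(-140 - 14) - (-14)/(2*5) = -2*(-2)/(-154) - (-14)/(2*5) = -2*(-2)*(-1/154) - 1*(-7/5) = -2/77 + 7/5 = 529/385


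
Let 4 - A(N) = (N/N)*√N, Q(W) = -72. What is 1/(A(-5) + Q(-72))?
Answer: I/(√5 - 68*I) ≈ -0.01469 + 0.00048306*I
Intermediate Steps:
A(N) = 4 - √N (A(N) = 4 - N/N*√N = 4 - √N)
1/(A(-5) + Q(-72)) = 1/((4 - √(-5)) - 72) = 1/((4 - I*√5) - 72) = 1/(-68 - I*√5)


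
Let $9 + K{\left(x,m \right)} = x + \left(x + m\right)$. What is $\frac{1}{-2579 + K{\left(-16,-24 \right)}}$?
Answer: $- \frac{1}{2644} \approx -0.00037821$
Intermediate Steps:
$K{\left(x,m \right)} = -9 + m + 2 x$ ($K{\left(x,m \right)} = -9 + \left(x + \left(x + m\right)\right) = -9 + \left(x + \left(m + x\right)\right) = -9 + \left(m + 2 x\right) = -9 + m + 2 x$)
$\frac{1}{-2579 + K{\left(-16,-24 \right)}} = \frac{1}{-2579 - 65} = \frac{1}{-2644} = - \frac{1}{2644}$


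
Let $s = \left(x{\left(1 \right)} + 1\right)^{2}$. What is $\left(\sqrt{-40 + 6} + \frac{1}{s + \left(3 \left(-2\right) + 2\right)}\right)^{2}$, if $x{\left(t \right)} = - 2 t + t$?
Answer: $\frac{\left(1 - 4 i \sqrt{34}\right)^{2}}{16} \approx -33.938 - 2.9155 i$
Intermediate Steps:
$x{\left(t \right)} = - t$
$s = 0$ ($s = \left(\left(-1\right) 1 + 1\right)^{2} = \left(-1 + 1\right)^{2} = 0^{2} = 0$)
$\left(\sqrt{-40 + 6} + \frac{1}{s + \left(3 \left(-2\right) + 2\right)}\right)^{2} = \left(\sqrt{-40 + 6} + \frac{1}{0 + \left(3 \left(-2\right) + 2\right)}\right)^{2} = \left(\sqrt{-34} + \frac{1}{0 + \left(-6 + 2\right)}\right)^{2} = \left(i \sqrt{34} + \frac{1}{0 - 4}\right)^{2} = \left(i \sqrt{34} + \frac{1}{-4}\right)^{2} = \left(i \sqrt{34} - \frac{1}{4}\right)^{2} = \left(- \frac{1}{4} + i \sqrt{34}\right)^{2}$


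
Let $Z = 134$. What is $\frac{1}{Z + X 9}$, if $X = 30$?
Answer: $\frac{1}{404} \approx 0.0024752$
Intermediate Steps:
$\frac{1}{Z + X 9} = \frac{1}{134 + 30 \cdot 9} = \frac{1}{134 + 270} = \frac{1}{404}$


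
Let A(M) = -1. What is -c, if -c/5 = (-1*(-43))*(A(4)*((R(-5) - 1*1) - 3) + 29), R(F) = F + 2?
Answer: 7740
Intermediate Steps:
R(F) = 2 + F
c = -7740 (c = -5*(-1*(-43))*(-(((2 - 5) - 1*1) - 3) + 29) = -215*(-((-3 - 1) - 3) + 29) = -215*(-(-4 - 3) + 29) = -215*(-1*(-7) + 29) = -215*(7 + 29) = -215*36 = -5*1548 = -7740)
-c = -1*(-7740) = 7740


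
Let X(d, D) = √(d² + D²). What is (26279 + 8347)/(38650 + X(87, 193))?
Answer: 223049150/248962947 - 5771*√44818/248962947 ≈ 0.89101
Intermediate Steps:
X(d, D) = √(D² + d²)
(26279 + 8347)/(38650 + X(87, 193)) = (26279 + 8347)/(38650 + √(193² + 87²)) = 34626/(38650 + √(37249 + 7569)) = 34626/(38650 + √44818)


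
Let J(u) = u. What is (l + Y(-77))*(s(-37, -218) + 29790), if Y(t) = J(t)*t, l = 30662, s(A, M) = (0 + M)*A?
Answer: 1385188896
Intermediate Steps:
s(A, M) = A*M (s(A, M) = M*A = A*M)
Y(t) = t² (Y(t) = t*t = t²)
(l + Y(-77))*(s(-37, -218) + 29790) = (30662 + (-77)²)*(-37*(-218) + 29790) = (30662 + 5929)*(8066 + 29790) = 36591*37856 = 1385188896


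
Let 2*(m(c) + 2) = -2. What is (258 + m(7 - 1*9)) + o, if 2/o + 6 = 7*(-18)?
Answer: 16829/66 ≈ 254.98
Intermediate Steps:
o = -1/66 (o = 2/(-6 + 7*(-18)) = 2/(-6 - 126) = 2/(-132) = 2*(-1/132) = -1/66 ≈ -0.015152)
m(c) = -3 (m(c) = -2 + (1/2)*(-2) = -2 - 1 = -3)
(258 + m(7 - 1*9)) + o = (258 - 3) - 1/66 = 255 - 1/66 = 16829/66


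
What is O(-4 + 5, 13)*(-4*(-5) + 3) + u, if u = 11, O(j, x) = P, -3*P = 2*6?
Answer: -81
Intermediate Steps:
P = -4 (P = -2*6/3 = -1/3*12 = -4)
O(j, x) = -4
O(-4 + 5, 13)*(-4*(-5) + 3) + u = -4*(-4*(-5) + 3) + 11 = -4*(20 + 3) + 11 = -4*23 + 11 = -92 + 11 = -81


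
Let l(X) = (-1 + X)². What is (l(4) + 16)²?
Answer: 625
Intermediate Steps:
(l(4) + 16)² = ((-1 + 4)² + 16)² = (3² + 16)² = (9 + 16)² = 25² = 625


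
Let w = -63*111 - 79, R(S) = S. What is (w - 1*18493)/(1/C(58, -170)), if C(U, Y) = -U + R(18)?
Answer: 1022600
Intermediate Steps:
w = -7072 (w = -6993 - 79 = -7072)
C(U, Y) = 18 - U (C(U, Y) = -U + 18 = 18 - U)
(w - 1*18493)/(1/C(58, -170)) = (-7072 - 1*18493)/(1/(18 - 1*58)) = (-7072 - 18493)/(1/(18 - 58)) = -25565/(1/(-40)) = -25565/(-1/40) = -25565*(-40) = 1022600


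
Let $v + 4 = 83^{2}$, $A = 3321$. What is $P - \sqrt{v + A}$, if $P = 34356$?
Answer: $34356 - 27 \sqrt{14} \approx 34255.0$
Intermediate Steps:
$v = 6885$ ($v = -4 + 83^{2} = -4 + 6889 = 6885$)
$P - \sqrt{v + A} = 34356 - \sqrt{6885 + 3321} = 34356 - \sqrt{10206} = 34356 - 27 \sqrt{14}$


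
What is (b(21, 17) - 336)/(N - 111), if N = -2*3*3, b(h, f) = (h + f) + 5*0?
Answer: 298/129 ≈ 2.3101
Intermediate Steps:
b(h, f) = f + h (b(h, f) = (f + h) + 0 = f + h)
N = -18 (N = -6*3 = -18)
(b(21, 17) - 336)/(N - 111) = ((17 + 21) - 336)/(-18 - 111) = (38 - 336)/(-129) = -298*(-1/129) = 298/129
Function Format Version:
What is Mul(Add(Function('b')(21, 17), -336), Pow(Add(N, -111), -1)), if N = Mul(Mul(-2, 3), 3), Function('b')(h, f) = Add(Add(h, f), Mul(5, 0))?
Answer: Rational(298, 129) ≈ 2.3101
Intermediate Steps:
Function('b')(h, f) = Add(f, h) (Function('b')(h, f) = Add(Add(f, h), 0) = Add(f, h))
N = -18 (N = Mul(-6, 3) = -18)
Mul(Add(Function('b')(21, 17), -336), Pow(Add(N, -111), -1)) = Mul(Add(Add(17, 21), -336), Pow(Add(-18, -111), -1)) = Mul(Add(38, -336), Pow(-129, -1)) = Mul(-298, Rational(-1, 129)) = Rational(298, 129)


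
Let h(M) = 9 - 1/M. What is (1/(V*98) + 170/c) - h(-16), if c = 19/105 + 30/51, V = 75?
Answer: 17111233609/80732400 ≈ 211.95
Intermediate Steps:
c = 1373/1785 (c = 19*(1/105) + 30*(1/51) = 19/105 + 10/17 = 1373/1785 ≈ 0.76919)
(1/(V*98) + 170/c) - h(-16) = (1/(75*98) + 170/(1373/1785)) - (9 - 1/(-16)) = ((1/75)*(1/98) + 170*(1785/1373)) - (9 - 1*(-1/16)) = (1/7350 + 303450/1373) - (9 + 1/16) = 2230358873/10091550 - 1*145/16 = 2230358873/10091550 - 145/16 = 17111233609/80732400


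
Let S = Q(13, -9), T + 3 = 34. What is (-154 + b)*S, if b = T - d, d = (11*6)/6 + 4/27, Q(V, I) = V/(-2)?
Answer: 23543/27 ≈ 871.96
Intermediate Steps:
Q(V, I) = -V/2 (Q(V, I) = V*(-½) = -V/2)
T = 31 (T = -3 + 34 = 31)
S = -13/2 (S = -½*13 = -13/2 ≈ -6.5000)
d = 301/27 (d = 66*(⅙) + 4*(1/27) = 11 + 4/27 = 301/27 ≈ 11.148)
b = 536/27 (b = 31 - 1*301/27 = 31 - 301/27 = 536/27 ≈ 19.852)
(-154 + b)*S = (-154 + 536/27)*(-13/2) = -3622/27*(-13/2) = 23543/27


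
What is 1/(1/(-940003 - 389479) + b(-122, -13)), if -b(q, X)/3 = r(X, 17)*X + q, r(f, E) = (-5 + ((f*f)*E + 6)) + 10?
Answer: 1329482/150021407843 ≈ 8.8619e-6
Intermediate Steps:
r(f, E) = 11 + E*f² (r(f, E) = (-5 + (f²*E + 6)) + 10 = (-5 + (E*f² + 6)) + 10 = (-5 + (6 + E*f²)) + 10 = (1 + E*f²) + 10 = 11 + E*f²)
b(q, X) = -3*q - 3*X*(11 + 17*X²) (b(q, X) = -3*((11 + 17*X²)*X + q) = -3*(X*(11 + 17*X²) + q) = -3*(q + X*(11 + 17*X²)) = -3*q - 3*X*(11 + 17*X²))
1/(1/(-940003 - 389479) + b(-122, -13)) = 1/(1/(-940003 - 389479) + (-3*(-122) - 3*(-13)*(11 + 17*(-13)²))) = 1/(1/(-1329482) + (366 - 3*(-13)*(11 + 17*169))) = 1/(-1/1329482 + (366 - 3*(-13)*(11 + 2873))) = 1/(-1/1329482 + (366 - 3*(-13)*2884)) = 1/(-1/1329482 + (366 + 112476)) = 1/(-1/1329482 + 112842) = 1/(150021407843/1329482) = 1329482/150021407843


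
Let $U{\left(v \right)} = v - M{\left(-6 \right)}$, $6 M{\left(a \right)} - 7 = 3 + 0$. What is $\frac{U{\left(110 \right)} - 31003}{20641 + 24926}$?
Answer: $- \frac{92684}{136701} \approx -0.67801$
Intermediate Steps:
$M{\left(a \right)} = \frac{5}{3}$ ($M{\left(a \right)} = \frac{7}{6} + \frac{3 + 0}{6} = \frac{7}{6} + \frac{1}{6} \cdot 3 = \frac{7}{6} + \frac{1}{2} = \frac{5}{3}$)
$U{\left(v \right)} = - \frac{5}{3} + v$ ($U{\left(v \right)} = v - \frac{5}{3} = - \frac{5}{3} + v$)
$\frac{U{\left(110 \right)} - 31003}{20641 + 24926} = \frac{\left(- \frac{5}{3} + 110\right) - 31003}{20641 + 24926} = \frac{\frac{325}{3} - 31003}{45567} = \left(- \frac{92684}{3}\right) \frac{1}{45567} = - \frac{92684}{136701}$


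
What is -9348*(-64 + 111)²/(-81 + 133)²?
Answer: -5162433/676 ≈ -7636.7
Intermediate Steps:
-9348*(-64 + 111)²/(-81 + 133)² = -9348/((52/47)²) = -9348/2704/2209 = -9348*2209/2704 = -5162433/676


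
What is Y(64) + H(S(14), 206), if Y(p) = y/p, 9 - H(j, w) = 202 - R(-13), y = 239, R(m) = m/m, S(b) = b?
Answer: -12049/64 ≈ -188.27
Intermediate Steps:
R(m) = 1
H(j, w) = -192 (H(j, w) = 9 - (202 - 1*1) = 9 - (202 - 1) = 9 - 1*201 = 9 - 201 = -192)
Y(p) = 239/p
Y(64) + H(S(14), 206) = 239/64 - 192 = -12049/64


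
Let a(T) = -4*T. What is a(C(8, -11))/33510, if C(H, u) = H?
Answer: -16/16755 ≈ -0.00095494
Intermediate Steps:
a(C(8, -11))/33510 = -4*8/33510 = -32*1/33510 = -16/16755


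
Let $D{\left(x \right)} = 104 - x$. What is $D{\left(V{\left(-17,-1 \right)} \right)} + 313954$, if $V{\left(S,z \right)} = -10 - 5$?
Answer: $314073$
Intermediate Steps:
$V{\left(S,z \right)} = -15$
$D{\left(V{\left(-17,-1 \right)} \right)} + 313954 = \left(104 - -15\right) + 313954 = \left(104 + 15\right) + 313954 = 119 + 313954 = 314073$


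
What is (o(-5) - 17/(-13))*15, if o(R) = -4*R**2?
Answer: -19245/13 ≈ -1480.4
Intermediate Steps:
(o(-5) - 17/(-13))*15 = (-4*(-5)**2 - 17/(-13))*15 = (-4*25 - 17*(-1/13))*15 = (-100 + 17/13)*15 = -1283/13*15 = -19245/13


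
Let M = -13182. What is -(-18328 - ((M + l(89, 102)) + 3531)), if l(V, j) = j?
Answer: 8779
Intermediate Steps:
-(-18328 - ((M + l(89, 102)) + 3531)) = -(-18328 - ((-13182 + 102) + 3531)) = -(-18328 - (-13080 + 3531)) = -(-18328 - 1*(-9549)) = -(-18328 + 9549) = -1*(-8779) = 8779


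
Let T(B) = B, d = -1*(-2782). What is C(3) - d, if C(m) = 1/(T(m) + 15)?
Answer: -50075/18 ≈ -2781.9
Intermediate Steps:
d = 2782
C(m) = 1/(15 + m) (C(m) = 1/(m + 15) = 1/(15 + m))
C(3) - d = 1/(15 + 3) - 1*2782 = 1/18 - 2782 = -50075/18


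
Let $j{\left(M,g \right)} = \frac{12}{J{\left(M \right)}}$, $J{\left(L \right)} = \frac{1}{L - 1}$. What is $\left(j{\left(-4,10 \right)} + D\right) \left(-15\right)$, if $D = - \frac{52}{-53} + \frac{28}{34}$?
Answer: $\frac{786510}{901} \approx 872.93$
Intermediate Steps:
$J{\left(L \right)} = \frac{1}{-1 + L}$
$j{\left(M,g \right)} = -12 + 12 M$ ($j{\left(M,g \right)} = \frac{12}{\frac{1}{-1 + M}} = 12 \left(-1 + M\right) = -12 + 12 M$)
$D = \frac{1626}{901}$ ($D = \left(-52\right) \left(- \frac{1}{53}\right) + 28 \cdot \frac{1}{34} = \frac{52}{53} + \frac{14}{17} = \frac{1626}{901} \approx 1.8047$)
$\left(j{\left(-4,10 \right)} + D\right) \left(-15\right) = \left(\left(-12 + 12 \left(-4\right)\right) + \frac{1626}{901}\right) \left(-15\right) = \left(\left(-12 - 48\right) + \frac{1626}{901}\right) \left(-15\right) = \left(-60 + \frac{1626}{901}\right) \left(-15\right) = \left(- \frac{52434}{901}\right) \left(-15\right) = \frac{786510}{901}$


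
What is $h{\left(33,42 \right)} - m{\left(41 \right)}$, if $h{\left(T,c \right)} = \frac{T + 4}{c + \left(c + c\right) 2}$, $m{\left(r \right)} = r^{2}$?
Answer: $- \frac{352973}{210} \approx -1680.8$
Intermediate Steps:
$h{\left(T,c \right)} = \frac{4 + T}{5 c}$ ($h{\left(T,c \right)} = \frac{4 + T}{c + 2 c 2} = \frac{4 + T}{c + 4 c} = \frac{4 + T}{5 c}$)
$h{\left(33,42 \right)} - m{\left(41 \right)} = \frac{4 + 33}{5 \cdot 42} - 41^{2} = \frac{1}{5} \cdot \frac{1}{42} \cdot 37 - 1681 = \frac{37}{210} - 1681 = - \frac{352973}{210}$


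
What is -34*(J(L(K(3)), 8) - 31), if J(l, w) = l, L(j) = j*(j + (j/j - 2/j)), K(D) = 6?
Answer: -306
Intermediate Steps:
L(j) = j*(1 + j - 2/j) (L(j) = j*(j + (1 - 2/j)) = j*(1 + j - 2/j))
-34*(J(L(K(3)), 8) - 31) = -34*((-2 + 6 + 6**2) - 31) = -34*((-2 + 6 + 36) - 31) = -34*(40 - 31) = -34*9 = -306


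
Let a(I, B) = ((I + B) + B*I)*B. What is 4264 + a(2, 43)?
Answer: 9897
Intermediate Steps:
a(I, B) = B*(B + I + B*I) (a(I, B) = ((B + I) + B*I)*B = (B + I + B*I)*B = B*(B + I + B*I))
4264 + a(2, 43) = 4264 + 43*(43 + 2 + 43*2) = 4264 + 43*(43 + 2 + 86) = 4264 + 43*131 = 4264 + 5633 = 9897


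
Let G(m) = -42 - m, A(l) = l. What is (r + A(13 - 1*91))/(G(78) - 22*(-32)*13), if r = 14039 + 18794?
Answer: 32755/9032 ≈ 3.6265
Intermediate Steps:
r = 32833
(r + A(13 - 1*91))/(G(78) - 22*(-32)*13) = (32833 + (13 - 1*91))/((-42 - 1*78) - 22*(-32)*13) = (32833 + (13 - 91))/((-42 - 78) + 704*13) = (32833 - 78)/(-120 + 9152) = 32755/9032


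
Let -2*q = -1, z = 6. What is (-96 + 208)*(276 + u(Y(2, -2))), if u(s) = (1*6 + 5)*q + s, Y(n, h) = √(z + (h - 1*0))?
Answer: 31752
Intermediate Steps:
Y(n, h) = √(6 + h) (Y(n, h) = √(6 + (h - 1*0)) = √(6 + (h + 0)) = √(6 + h))
q = ½ (q = -½*(-1) = ½ ≈ 0.50000)
u(s) = 11/2 + s (u(s) = (1*6 + 5)*(½) + s = (6 + 5)*(½) + s = 11*(½) + s = 11/2 + s)
(-96 + 208)*(276 + u(Y(2, -2))) = (-96 + 208)*(276 + (11/2 + √(6 - 2))) = 112*(276 + (11/2 + √4)) = 112*(276 + (11/2 + 2)) = 112*(276 + 15/2) = 112*(567/2) = 31752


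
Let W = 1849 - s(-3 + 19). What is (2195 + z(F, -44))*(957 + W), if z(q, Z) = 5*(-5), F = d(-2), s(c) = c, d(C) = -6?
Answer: 6054300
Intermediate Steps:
F = -6
z(q, Z) = -25
W = 1833 (W = 1849 - (-3 + 19) = 1849 - 1*16 = 1849 - 16 = 1833)
(2195 + z(F, -44))*(957 + W) = (2195 - 25)*(957 + 1833) = 2170*2790 = 6054300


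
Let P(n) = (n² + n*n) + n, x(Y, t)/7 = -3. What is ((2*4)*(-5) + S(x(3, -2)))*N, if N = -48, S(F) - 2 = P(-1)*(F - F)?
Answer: 1824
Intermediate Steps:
x(Y, t) = -21 (x(Y, t) = 7*(-3) = -21)
P(n) = n + 2*n² (P(n) = (n² + n²) + n = 2*n² + n = n + 2*n²)
S(F) = 2 (S(F) = 2 + (-(1 + 2*(-1)))*(F - F) = 2 - (1 - 2)*0 = 2 - 1*(-1)*0 = 2 + 1*0 = 2 + 0 = 2)
((2*4)*(-5) + S(x(3, -2)))*N = ((2*4)*(-5) + 2)*(-48) = (8*(-5) + 2)*(-48) = (-40 + 2)*(-48) = -38*(-48) = 1824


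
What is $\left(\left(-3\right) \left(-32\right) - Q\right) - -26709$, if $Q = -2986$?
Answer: $29791$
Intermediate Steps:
$\left(\left(-3\right) \left(-32\right) - Q\right) - -26709 = \left(\left(-3\right) \left(-32\right) - -2986\right) - -26709 = \left(96 + 2986\right) + 26709 = 3082 + 26709 = 29791$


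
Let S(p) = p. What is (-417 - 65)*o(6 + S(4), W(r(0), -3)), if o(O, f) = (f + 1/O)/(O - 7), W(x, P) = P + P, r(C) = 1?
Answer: 14219/15 ≈ 947.93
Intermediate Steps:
W(x, P) = 2*P
o(O, f) = (f + 1/O)/(-7 + O)
(-417 - 65)*o(6 + S(4), W(r(0), -3)) = (-417 - 65)*((1 + (6 + 4)*(2*(-3)))/((6 + 4)*(-7 + (6 + 4)))) = -482*(1 + 10*(-6))/(10*(-7 + 10)) = -241*(1 - 60)/(5*3) = -241*(-59)/(5*3) = -482*(-59/30) = 14219/15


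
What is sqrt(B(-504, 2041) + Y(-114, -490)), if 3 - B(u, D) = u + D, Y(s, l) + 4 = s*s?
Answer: sqrt(11458) ≈ 107.04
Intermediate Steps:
Y(s, l) = -4 + s**2 (Y(s, l) = -4 + s*s = -4 + s**2)
B(u, D) = 3 - D - u (B(u, D) = 3 - (u + D) = 3 - (D + u) = 3 + (-D - u) = 3 - D - u)
sqrt(B(-504, 2041) + Y(-114, -490)) = sqrt((3 - 1*2041 - 1*(-504)) + (-4 + (-114)**2)) = sqrt((3 - 2041 + 504) + (-4 + 12996)) = sqrt(-1534 + 12992) = sqrt(11458)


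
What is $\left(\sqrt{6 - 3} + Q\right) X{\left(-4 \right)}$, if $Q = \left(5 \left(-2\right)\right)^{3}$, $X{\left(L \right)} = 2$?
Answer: $-2000 + 2 \sqrt{3} \approx -1996.5$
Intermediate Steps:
$Q = -1000$ ($Q = \left(-10\right)^{3} = -1000$)
$\left(\sqrt{6 - 3} + Q\right) X{\left(-4 \right)} = \left(\sqrt{6 - 3} - 1000\right) 2 = \left(\sqrt{3} - 1000\right) 2 = \left(-1000 + \sqrt{3}\right) 2 = -2000 + 2 \sqrt{3}$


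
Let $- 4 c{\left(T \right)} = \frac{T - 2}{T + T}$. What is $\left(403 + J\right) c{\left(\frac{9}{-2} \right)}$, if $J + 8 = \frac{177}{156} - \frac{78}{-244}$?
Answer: $- \frac{1257553}{17568} \approx -71.582$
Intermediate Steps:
$J = - \frac{20763}{3172}$ ($J = -8 + \left(\frac{177}{156} - \frac{78}{-244}\right) = -8 + \left(177 \cdot \frac{1}{156} - - \frac{39}{122}\right) = -8 + \left(\frac{59}{52} + \frac{39}{122}\right) = -8 + \frac{4613}{3172} = - \frac{20763}{3172} \approx -6.5457$)
$c{\left(T \right)} = - \frac{-2 + T}{8 T}$ ($c{\left(T \right)} = - \frac{\left(T - 2\right) \frac{1}{T + T}}{4} = - \frac{\left(-2 + T\right) \frac{1}{2 T}}{4} = - \frac{\frac{1}{2} \frac{1}{T} \left(-2 + T\right)}{4} = - \frac{-2 + T}{8 T}$)
$\left(403 + J\right) c{\left(\frac{9}{-2} \right)} = \left(403 - \frac{20763}{3172}\right) \frac{2 - \frac{9}{-2}}{8 \frac{9}{-2}} = \frac{1257553 \frac{2 - 9 \left(- \frac{1}{2}\right)}{8 \cdot 9 \left(- \frac{1}{2}\right)}}{3172} = \frac{1257553 \frac{2 - - \frac{9}{2}}{8 \left(- \frac{9}{2}\right)}}{3172} = \frac{1257553 \cdot \frac{1}{8} \left(- \frac{2}{9}\right) \left(2 + \frac{9}{2}\right)}{3172} = \frac{1257553 \cdot \frac{1}{8} \left(- \frac{2}{9}\right) \frac{13}{2}}{3172} = \frac{1257553}{3172} \left(- \frac{13}{72}\right) = - \frac{1257553}{17568}$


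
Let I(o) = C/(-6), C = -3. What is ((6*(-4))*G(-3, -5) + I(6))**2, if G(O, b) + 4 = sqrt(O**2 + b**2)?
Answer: 115585/4 - 4632*sqrt(34) ≈ 1887.3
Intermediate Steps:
G(O, b) = -4 + sqrt(O**2 + b**2)
I(o) = 1/2 (I(o) = -3/(-6) = -3*(-1/6) = 1/2)
((6*(-4))*G(-3, -5) + I(6))**2 = ((6*(-4))*(-4 + sqrt((-3)**2 + (-5)**2)) + 1/2)**2 = (-24*(-4 + sqrt(9 + 25)) + 1/2)**2 = (-24*(-4 + sqrt(34)) + 1/2)**2 = ((96 - 24*sqrt(34)) + 1/2)**2 = (193/2 - 24*sqrt(34))**2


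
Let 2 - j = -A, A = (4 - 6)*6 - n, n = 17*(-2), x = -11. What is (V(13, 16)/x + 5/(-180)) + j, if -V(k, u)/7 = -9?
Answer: 7225/396 ≈ 18.245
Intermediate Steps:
V(k, u) = 63 (V(k, u) = -7*(-9) = 63)
n = -34
A = 22 (A = (4 - 6)*6 - 1*(-34) = -2*6 + 34 = -12 + 34 = 22)
j = 24 (j = 2 - (-1)*22 = 2 - 1*(-22) = 2 + 22 = 24)
(V(13, 16)/x + 5/(-180)) + j = (63/(-11) + 5/(-180)) + 24 = (63*(-1/11) + 5*(-1/180)) + 24 = (-63/11 - 1/36) + 24 = -2279/396 + 24 = 7225/396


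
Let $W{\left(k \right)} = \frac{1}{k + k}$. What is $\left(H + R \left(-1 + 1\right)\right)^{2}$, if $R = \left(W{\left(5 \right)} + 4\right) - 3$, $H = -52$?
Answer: $2704$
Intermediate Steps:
$W{\left(k \right)} = \frac{1}{2 k}$
$R = \frac{11}{10}$ ($R = \left(\frac{1}{2 \cdot 5} + 4\right) - 3 = \left(\frac{1}{2} \cdot \frac{1}{5} + 4\right) - 3 = \left(\frac{1}{10} + 4\right) - 3 = \frac{41}{10} - 3 = \frac{11}{10} \approx 1.1$)
$\left(H + R \left(-1 + 1\right)\right)^{2} = \left(-52 + \frac{11 \left(-1 + 1\right)}{10}\right)^{2} = \left(-52 + \frac{11}{10} \cdot 0\right)^{2} = \left(-52 + 0\right)^{2} = \left(-52\right)^{2} = 2704$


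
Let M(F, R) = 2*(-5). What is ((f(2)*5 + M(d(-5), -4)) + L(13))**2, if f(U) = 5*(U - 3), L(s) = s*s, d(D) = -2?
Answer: 17956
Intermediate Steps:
M(F, R) = -10
L(s) = s**2
f(U) = -15 + 5*U (f(U) = 5*(-3 + U) = -15 + 5*U)
((f(2)*5 + M(d(-5), -4)) + L(13))**2 = (((-15 + 5*2)*5 - 10) + 13**2)**2 = (((-15 + 10)*5 - 10) + 169)**2 = ((-5*5 - 10) + 169)**2 = ((-25 - 10) + 169)**2 = (-35 + 169)**2 = 134**2 = 17956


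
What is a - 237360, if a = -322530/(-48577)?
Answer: -11529914190/48577 ≈ -2.3735e+5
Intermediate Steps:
a = 322530/48577 (a = -322530*(-1/48577) = 322530/48577 ≈ 6.6396)
a - 237360 = 322530/48577 - 237360 = -11529914190/48577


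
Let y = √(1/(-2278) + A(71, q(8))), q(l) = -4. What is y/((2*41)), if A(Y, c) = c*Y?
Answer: I*√1473758934/186796 ≈ 0.20552*I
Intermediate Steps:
A(Y, c) = Y*c
y = I*√1473758934/2278 (y = √(1/(-2278) + 71*(-4)) = √(-1/2278 - 284) = √(-646953/2278) = I*√1473758934/2278 ≈ 16.852*I)
y/((2*41)) = (I*√1473758934/2278)/((2*41)) = (I*√1473758934/2278)/82 = (I*√1473758934/2278)*(1/82) = I*√1473758934/186796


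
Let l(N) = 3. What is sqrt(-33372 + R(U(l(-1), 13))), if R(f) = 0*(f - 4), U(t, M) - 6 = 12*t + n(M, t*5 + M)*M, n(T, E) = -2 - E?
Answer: 18*I*sqrt(103) ≈ 182.68*I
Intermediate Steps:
U(t, M) = 6 + 12*t + M*(-2 - M - 5*t) (U(t, M) = 6 + (12*t + (-2 - (t*5 + M))*M) = 6 + (12*t + (-2 - (5*t + M))*M) = 6 + (12*t + (-2 - (M + 5*t))*M) = 6 + (12*t + (-2 + (-M - 5*t))*M) = 6 + (12*t + (-2 - M - 5*t)*M) = 6 + (12*t + M*(-2 - M - 5*t)) = 6 + 12*t + M*(-2 - M - 5*t))
R(f) = 0 (R(f) = 0*(-4 + f) = 0)
sqrt(-33372 + R(U(l(-1), 13))) = sqrt(-33372 + 0) = sqrt(-33372) = 18*I*sqrt(103)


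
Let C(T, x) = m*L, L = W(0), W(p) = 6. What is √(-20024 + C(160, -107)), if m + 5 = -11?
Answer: 2*I*√5030 ≈ 141.84*I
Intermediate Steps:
m = -16 (m = -5 - 11 = -16)
L = 6
C(T, x) = -96 (C(T, x) = -16*6 = -96)
√(-20024 + C(160, -107)) = √(-20024 - 96) = √(-20120) = 2*I*√5030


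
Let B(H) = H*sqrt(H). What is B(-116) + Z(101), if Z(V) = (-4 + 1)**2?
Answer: 9 - 232*I*sqrt(29) ≈ 9.0 - 1249.4*I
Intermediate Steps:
Z(V) = 9 (Z(V) = (-3)**2 = 9)
B(H) = H**(3/2)
B(-116) + Z(101) = (-116)**(3/2) + 9 = -232*I*sqrt(29) + 9 = 9 - 232*I*sqrt(29)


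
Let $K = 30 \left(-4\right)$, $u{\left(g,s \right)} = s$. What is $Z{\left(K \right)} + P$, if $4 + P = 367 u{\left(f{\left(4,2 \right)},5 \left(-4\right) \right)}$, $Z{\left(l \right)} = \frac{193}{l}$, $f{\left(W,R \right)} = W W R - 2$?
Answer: $- \frac{881473}{120} \approx -7345.6$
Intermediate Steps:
$f{\left(W,R \right)} = -2 + R W^{2}$ ($f{\left(W,R \right)} = W^{2} R - 2 = R W^{2} - 2 = -2 + R W^{2}$)
$K = -120$
$P = -7344$ ($P = -4 + 367 \cdot 5 \left(-4\right) = -4 + 367 \left(-20\right) = -4 - 7340 = -7344$)
$Z{\left(K \right)} + P = \frac{193}{-120} - 7344 = 193 \left(- \frac{1}{120}\right) - 7344 = - \frac{193}{120} - 7344 = - \frac{881473}{120}$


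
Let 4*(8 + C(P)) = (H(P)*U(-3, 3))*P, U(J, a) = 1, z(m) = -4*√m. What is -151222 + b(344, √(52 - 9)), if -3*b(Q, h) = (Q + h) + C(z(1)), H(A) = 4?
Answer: -453998/3 - √43/3 ≈ -1.5133e+5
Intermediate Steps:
C(P) = -8 + P (C(P) = -8 + ((4*1)*P)/4 = -8 + (4*P)/4 = -8 + P)
b(Q, h) = 4 - Q/3 - h/3 (b(Q, h) = -((Q + h) + (-8 - 4*√1))/3 = -((Q + h) + (-8 - 4*1))/3 = -((Q + h) + (-8 - 4))/3 = -((Q + h) - 12)/3 = -(-12 + Q + h)/3 = 4 - Q/3 - h/3)
-151222 + b(344, √(52 - 9)) = -151222 + (4 - ⅓*344 - √(52 - 9)/3) = -151222 + (4 - 344/3 - √43/3) = -151222 + (-332/3 - √43/3) = -453998/3 - √43/3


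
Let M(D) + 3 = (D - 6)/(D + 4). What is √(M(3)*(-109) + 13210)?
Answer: √665602/7 ≈ 116.55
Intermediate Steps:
M(D) = -3 + (-6 + D)/(4 + D) (M(D) = -3 + (D - 6)/(D + 4) = -3 + (-6 + D)/(4 + D))
√(M(3)*(-109) + 13210) = √((2*(-9 - 1*3)/(4 + 3))*(-109) + 13210) = √((2*(-9 - 3)/7)*(-109) + 13210) = √((2*(⅐)*(-12))*(-109) + 13210) = √(-24/7*(-109) + 13210) = √(2616/7 + 13210) = √(95086/7) = √665602/7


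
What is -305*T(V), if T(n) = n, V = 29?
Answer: -8845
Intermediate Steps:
-305*T(V) = -305*29 = -8845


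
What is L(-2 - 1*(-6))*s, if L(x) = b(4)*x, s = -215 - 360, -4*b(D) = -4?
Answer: -2300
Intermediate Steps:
b(D) = 1 (b(D) = -¼*(-4) = 1)
s = -575
L(x) = x (L(x) = 1*x = x)
L(-2 - 1*(-6))*s = (-2 - 1*(-6))*(-575) = (-2 + 6)*(-575) = 4*(-575) = -2300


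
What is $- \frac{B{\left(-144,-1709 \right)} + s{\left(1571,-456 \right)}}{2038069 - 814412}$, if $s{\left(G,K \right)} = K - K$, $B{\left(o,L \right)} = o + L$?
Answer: $\frac{1853}{1223657} \approx 0.0015143$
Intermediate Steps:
$B{\left(o,L \right)} = L + o$
$s{\left(G,K \right)} = 0$
$- \frac{B{\left(-144,-1709 \right)} + s{\left(1571,-456 \right)}}{2038069 - 814412} = - \frac{\left(-1709 - 144\right) + 0}{2038069 - 814412} = - \frac{-1853 + 0}{1223657} = - \frac{-1853}{1223657} = \left(-1\right) \left(- \frac{1853}{1223657}\right) = \frac{1853}{1223657}$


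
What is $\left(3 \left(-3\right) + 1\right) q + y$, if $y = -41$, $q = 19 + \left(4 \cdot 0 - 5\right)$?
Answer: $-153$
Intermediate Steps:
$q = 14$ ($q = 19 + \left(0 - 5\right) = 19 - 5 = 14$)
$\left(3 \left(-3\right) + 1\right) q + y = \left(3 \left(-3\right) + 1\right) 14 - 41 = \left(-9 + 1\right) 14 - 41 = \left(-8\right) 14 - 41 = -112 - 41 = -153$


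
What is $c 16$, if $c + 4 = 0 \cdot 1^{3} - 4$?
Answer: $-128$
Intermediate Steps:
$c = -8$ ($c = -4 - \left(4 + 0 \cdot 1^{3}\right) = -4 + \left(0 \cdot 1 - 4\right) = -4 + \left(0 - 4\right) = -4 - 4 = -8$)
$c 16 = \left(-8\right) 16 = -128$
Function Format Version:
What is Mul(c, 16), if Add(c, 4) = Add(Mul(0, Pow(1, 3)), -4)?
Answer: -128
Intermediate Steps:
c = -8 (c = Add(-4, Add(Mul(0, Pow(1, 3)), -4)) = Add(-4, Add(Mul(0, 1), -4)) = Add(-4, Add(0, -4)) = Add(-4, -4) = -8)
Mul(c, 16) = Mul(-8, 16) = -128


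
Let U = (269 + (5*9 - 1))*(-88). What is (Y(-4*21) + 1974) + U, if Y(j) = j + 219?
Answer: -25435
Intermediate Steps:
U = -27544 (U = (269 + (45 - 1))*(-88) = (269 + 44)*(-88) = 313*(-88) = -27544)
Y(j) = 219 + j
(Y(-4*21) + 1974) + U = ((219 - 4*21) + 1974) - 27544 = ((219 - 84) + 1974) - 27544 = (135 + 1974) - 27544 = 2109 - 27544 = -25435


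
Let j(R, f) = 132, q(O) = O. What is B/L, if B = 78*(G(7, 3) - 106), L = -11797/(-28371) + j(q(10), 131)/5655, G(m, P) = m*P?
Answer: -354567991050/23485669 ≈ -15097.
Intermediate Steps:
G(m, P) = P*m
L = 23485669/53479335 (L = -11797/(-28371) + 132/5655 = -11797*(-1/28371) + 132*(1/5655) = 11797/28371 + 44/1885 = 23485669/53479335 ≈ 0.43915)
B = -6630 (B = 78*(3*7 - 106) = 78*(21 - 106) = 78*(-85) = -6630)
B/L = -6630/23485669/53479335 = -6630*53479335/23485669 = -354567991050/23485669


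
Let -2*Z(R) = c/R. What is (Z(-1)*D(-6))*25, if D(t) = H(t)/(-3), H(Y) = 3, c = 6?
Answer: -75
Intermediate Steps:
D(t) = -1 (D(t) = 3/(-3) = 3*(-⅓) = -1)
Z(R) = -3/R
(Z(-1)*D(-6))*25 = (-3/(-1)*(-1))*25 = (-3*(-1)*(-1))*25 = (3*(-1))*25 = -3*25 = -75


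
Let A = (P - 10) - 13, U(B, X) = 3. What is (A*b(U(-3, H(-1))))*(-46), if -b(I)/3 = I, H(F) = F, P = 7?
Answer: -6624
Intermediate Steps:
A = -16 (A = (7 - 10) - 13 = -3 - 13 = -16)
b(I) = -3*I
(A*b(U(-3, H(-1))))*(-46) = -(-48)*3*(-46) = -16*(-9)*(-46) = 144*(-46) = -6624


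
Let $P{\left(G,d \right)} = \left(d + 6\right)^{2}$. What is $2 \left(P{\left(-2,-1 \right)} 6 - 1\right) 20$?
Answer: $5960$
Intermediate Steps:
$P{\left(G,d \right)} = \left(6 + d\right)^{2}$
$2 \left(P{\left(-2,-1 \right)} 6 - 1\right) 20 = 2 \left(\left(6 - 1\right)^{2} \cdot 6 - 1\right) 20 = 2 \left(5^{2} \cdot 6 - 1\right) 20 = 2 \left(25 \cdot 6 - 1\right) 20 = 2 \left(150 - 1\right) 20 = 2 \cdot 149 \cdot 20 = 298 \cdot 20 = 5960$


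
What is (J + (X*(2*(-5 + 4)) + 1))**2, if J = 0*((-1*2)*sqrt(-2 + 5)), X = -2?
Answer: 25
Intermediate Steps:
J = 0 (J = 0*(-2*sqrt(3)) = 0)
(J + (X*(2*(-5 + 4)) + 1))**2 = (0 + (-4*(-5 + 4) + 1))**2 = (0 + (-4*(-1) + 1))**2 = (0 + (-2*(-2) + 1))**2 = (0 + (4 + 1))**2 = (0 + 5)**2 = 5**2 = 25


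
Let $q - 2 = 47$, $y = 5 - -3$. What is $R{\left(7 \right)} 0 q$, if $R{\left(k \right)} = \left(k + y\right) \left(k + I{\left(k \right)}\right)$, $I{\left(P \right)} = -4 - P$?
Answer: $0$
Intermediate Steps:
$y = 8$ ($y = 5 + 3 = 8$)
$q = 49$ ($q = 2 + 47 = 49$)
$R{\left(k \right)} = -32 - 4 k$ ($R{\left(k \right)} = \left(k + 8\right) \left(k - \left(4 + k\right)\right) = \left(8 + k\right) \left(-4\right) = -32 - 4 k$)
$R{\left(7 \right)} 0 q = \left(-32 - 28\right) 0 \cdot 49 = \left(-60\right) 0 \cdot 49 = 0 \cdot 49 = 0$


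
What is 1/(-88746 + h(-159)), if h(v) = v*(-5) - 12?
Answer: -1/87963 ≈ -1.1368e-5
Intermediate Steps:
h(v) = -12 - 5*v (h(v) = -5*v - 12 = -12 - 5*v)
1/(-88746 + h(-159)) = 1/(-88746 + (-12 - 5*(-159))) = 1/(-88746 + (-12 + 795)) = 1/(-88746 + 783) = 1/(-87963) = -1/87963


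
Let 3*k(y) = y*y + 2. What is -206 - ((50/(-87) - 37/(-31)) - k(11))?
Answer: -446674/2697 ≈ -165.62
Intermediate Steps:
k(y) = ⅔ + y²/3 (k(y) = (y*y + 2)/3 = (y² + 2)/3 = (2 + y²)/3 = ⅔ + y²/3)
-206 - ((50/(-87) - 37/(-31)) - k(11)) = -206 - ((50/(-87) - 37/(-31)) - (⅔ + (⅓)*11²)) = -206 - ((50*(-1/87) - 37*(-1/31)) - (⅔ + (⅓)*121)) = -206 - ((-50/87 + 37/31) - (⅔ + 121/3)) = -206 - (1669/2697 - 1*41) = -206 - (1669/2697 - 41) = -206 - 1*(-108908/2697) = -206 + 108908/2697 = -446674/2697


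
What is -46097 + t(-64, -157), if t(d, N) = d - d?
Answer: -46097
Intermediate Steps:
t(d, N) = 0
-46097 + t(-64, -157) = -46097 + 0 = -46097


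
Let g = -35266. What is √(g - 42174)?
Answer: 88*I*√10 ≈ 278.28*I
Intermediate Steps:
√(g - 42174) = √(-35266 - 42174) = √(-77440) = 88*I*√10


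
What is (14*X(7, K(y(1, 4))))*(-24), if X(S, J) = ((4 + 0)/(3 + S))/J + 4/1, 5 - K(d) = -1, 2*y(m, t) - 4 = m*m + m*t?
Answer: -6832/5 ≈ -1366.4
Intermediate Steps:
y(m, t) = 2 + m²/2 + m*t/2 (y(m, t) = 2 + (m*m + m*t)/2 = 2 + (m² + m*t)/2 = 2 + (m²/2 + m*t/2) = 2 + m²/2 + m*t/2)
K(d) = 6 (K(d) = 5 - 1*(-1) = 5 + 1 = 6)
X(S, J) = 4 + 4/(J*(3 + S)) (X(S, J) = (4/(3 + S))/J + 4*1 = 4/(J*(3 + S)) + 4 = 4 + 4/(J*(3 + S)))
(14*X(7, K(y(1, 4))))*(-24) = (14*(4*(1 + 3*6 + 6*7)/(6*(3 + 7))))*(-24) = (14*(4*(⅙)*(1 + 18 + 42)/10))*(-24) = (14*(4*(⅙)*(⅒)*61))*(-24) = (14*(61/15))*(-24) = (854/15)*(-24) = -6832/5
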